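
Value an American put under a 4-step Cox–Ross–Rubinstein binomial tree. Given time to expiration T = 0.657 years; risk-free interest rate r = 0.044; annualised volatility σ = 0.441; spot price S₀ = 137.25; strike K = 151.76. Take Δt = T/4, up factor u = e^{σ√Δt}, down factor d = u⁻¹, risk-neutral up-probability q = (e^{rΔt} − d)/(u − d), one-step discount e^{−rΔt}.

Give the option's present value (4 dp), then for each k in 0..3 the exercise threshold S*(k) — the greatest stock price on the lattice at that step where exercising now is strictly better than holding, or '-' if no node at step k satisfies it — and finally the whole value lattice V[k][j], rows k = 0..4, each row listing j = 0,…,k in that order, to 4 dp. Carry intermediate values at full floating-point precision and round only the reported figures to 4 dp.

Δt=0.16425  u=1.19569  d=0.83633  q=0.47562  discount=0.99280
step 4 (expiry): payoffs max(K−S,0) = 84.6123 55.7599 14.5100 0.0000 0.0000
step 3: (k=3,j=0): S=80.2881, (K−S)⁺=71.4719, hold=70.3791 ⇒ V=71.4719 exercise | (k=3,j=1): S=114.7868, (K−S)⁺=36.9732, hold=35.8804 ⇒ V=36.9732 exercise | (k=3,j=2): S=164.1091, (K−S)⁺=0.0000, hold=7.5540 ⇒ V=7.5540 continue | (k=3,j=3): S=234.6245, (K−S)⁺=0.0000, hold=0.0000 ⇒ V=0.0000 continue  boundary S*=114.7868
step 2: (k=2,j=0): S=96.0001, (K−S)⁺=55.7599, hold=54.6671 ⇒ V=55.7599 exercise | (k=2,j=1): S=137.2500, (K−S)⁺=14.5100, hold=22.8153 ⇒ V=22.8153 continue | (k=2,j=2): S=196.2244, (K−S)⁺=0.0000, hold=3.9326 ⇒ V=3.9326 continue  boundary S*=96.0001
step 1: (k=1,j=0): S=114.7868, (K−S)⁺=36.9732, hold=39.8021 ⇒ V=39.8021 continue | (k=1,j=1): S=164.1091, (K−S)⁺=0.0000, hold=13.7347 ⇒ V=13.7347 continue  boundary S*=-
step 0: (k=0,j=0): S=137.2500, (K−S)⁺=14.5100, hold=27.2066 ⇒ V=27.2066 continue  boundary S*=-

price = 27.2066
boundary = - - 96.0001 114.7868
tree:
27.2066
39.8021 13.7347
55.7599 22.8153 3.9326
71.4719 36.9732 7.5540 0.0000
84.6123 55.7599 14.5100 0.0000 0.0000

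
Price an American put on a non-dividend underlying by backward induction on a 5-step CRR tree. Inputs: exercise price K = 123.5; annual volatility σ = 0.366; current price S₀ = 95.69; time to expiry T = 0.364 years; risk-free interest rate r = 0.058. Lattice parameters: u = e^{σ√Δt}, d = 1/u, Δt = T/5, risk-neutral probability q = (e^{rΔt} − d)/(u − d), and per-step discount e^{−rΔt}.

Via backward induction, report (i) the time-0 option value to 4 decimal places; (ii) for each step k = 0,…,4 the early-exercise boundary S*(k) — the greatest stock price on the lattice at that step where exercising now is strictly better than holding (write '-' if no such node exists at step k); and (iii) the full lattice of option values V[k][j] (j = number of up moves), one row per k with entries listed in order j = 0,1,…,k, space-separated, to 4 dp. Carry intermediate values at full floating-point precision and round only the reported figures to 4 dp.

price = 28.1360
boundary = - 86.6920 95.6900 86.6920 95.6900
tree:
28.1360
36.8080 19.5892
44.9599 27.8100 11.4268
52.3452 36.8080 18.3690 4.4902
59.0361 44.9599 27.8100 8.9597 0.0000
65.0978 52.3452 36.8080 17.8781 0.0000 0.0000

params: Δt=0.07280 u=1.10379 d=0.90597 q=0.49672 e^(-rΔt)=0.99579
t_5 payoffs: 65.0978 52.3452 36.8080 17.8781 0.0000 0.0000
t_4: node(4,0) S=64.4639 payoff=59.0361 vs cont=58.5158 → 59.0361 [stop]  node(4,1) S=78.5401 payoff=44.9599 vs cont=44.4395 → 44.9599 [stop]  node(4,2) S=95.6900 payoff=27.8100 vs cont=27.2896 → 27.8100 [stop]  node(4,3) S=116.5847 payoff=6.9153 vs cont=8.9597 → 8.9597 [wait]  node(4,4) S=142.0420 payoff=0.0000 vs cont=0.0000 → 0.0000 [wait]  ⇒ S*(4)=95.6900
t_3: node(3,0) S=71.1548 payoff=52.3452 vs cont=51.8249 → 52.3452 [stop]  node(3,1) S=86.6920 payoff=36.8080 vs cont=36.2876 → 36.8080 [stop]  node(3,2) S=105.6219 payoff=17.8781 vs cont=18.3690 → 18.3690 [wait]  node(3,3) S=128.6854 payoff=0.0000 vs cont=4.4902 → 4.4902 [wait]  ⇒ S*(3)=86.6920
t_2: node(2,0) S=78.5401 payoff=44.9599 vs cont=44.4395 → 44.9599 [stop]  node(2,1) S=95.6900 payoff=27.8100 vs cont=27.5324 → 27.8100 [stop]  node(2,2) S=116.5847 payoff=6.9153 vs cont=11.4268 → 11.4268 [wait]  ⇒ S*(2)=95.6900
t_1: node(1,0) S=86.6920 payoff=36.8080 vs cont=36.2876 → 36.8080 [stop]  node(1,1) S=105.6219 payoff=17.8781 vs cont=19.5892 → 19.5892 [wait]  ⇒ S*(1)=86.6920
t_0: node(0,0) S=95.6900 payoff=27.8100 vs cont=28.1360 → 28.1360 [wait]  ⇒ S*(0)=-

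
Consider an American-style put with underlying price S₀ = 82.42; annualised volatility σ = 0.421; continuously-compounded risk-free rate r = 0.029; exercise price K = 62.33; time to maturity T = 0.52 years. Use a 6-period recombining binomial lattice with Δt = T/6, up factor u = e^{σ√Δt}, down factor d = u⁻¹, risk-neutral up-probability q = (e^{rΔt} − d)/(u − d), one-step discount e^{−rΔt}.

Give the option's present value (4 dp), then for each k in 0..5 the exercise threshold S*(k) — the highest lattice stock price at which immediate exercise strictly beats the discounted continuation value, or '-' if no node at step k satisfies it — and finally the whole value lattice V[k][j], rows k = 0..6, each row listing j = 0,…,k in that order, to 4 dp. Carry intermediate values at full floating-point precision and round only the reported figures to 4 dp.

Δt=0.08667  u=1.13195  d=0.88343  q=0.47918  discount=0.99749
step 6 (expiry): payoffs max(K−S,0) = 23.1489 12.1271 0.0000 0.0000 0.0000 0.0000 0.0000
step 5: (k=5,j=0): S=44.3509, (K−S)⁺=17.9791, hold=17.8226 ⇒ V=17.9791 exercise | (k=5,j=1): S=56.8270, (K−S)⁺=5.5030, hold=6.3002 ⇒ V=6.3002 continue | (k=5,j=2): S=72.8126, (K−S)⁺=0.0000, hold=0.0000 ⇒ V=0.0000 continue | (k=5,j=3): S=93.2951, (K−S)⁺=0.0000, hold=0.0000 ⇒ V=0.0000 continue | (k=5,j=4): S=119.5393, (K−S)⁺=0.0000, hold=0.0000 ⇒ V=0.0000 continue | (k=5,j=5): S=153.1662, (K−S)⁺=0.0000, hold=0.0000 ⇒ V=0.0000 continue  boundary S*=44.3509
step 4: (k=4,j=0): S=50.2029, (K−S)⁺=12.1271, hold=12.3517 ⇒ V=12.3517 continue | (k=4,j=1): S=64.3251, (K−S)⁺=0.0000, hold=3.2730 ⇒ V=3.2730 continue | (k=4,j=2): S=82.4200, (K−S)⁺=0.0000, hold=0.0000 ⇒ V=0.0000 continue | (k=4,j=3): S=105.6051, (K−S)⁺=0.0000, hold=0.0000 ⇒ V=0.0000 continue | (k=4,j=4): S=135.3121, (K−S)⁺=0.0000, hold=0.0000 ⇒ V=0.0000 continue  boundary S*=-
step 3: (k=3,j=0): S=56.8270, (K−S)⁺=5.5030, hold=7.9813 ⇒ V=7.9813 continue | (k=3,j=1): S=72.8126, (K−S)⁺=0.0000, hold=1.7004 ⇒ V=1.7004 continue | (k=3,j=2): S=93.2951, (K−S)⁺=0.0000, hold=0.0000 ⇒ V=0.0000 continue | (k=3,j=3): S=119.5393, (K−S)⁺=0.0000, hold=0.0000 ⇒ V=0.0000 continue  boundary S*=-
step 2: (k=2,j=0): S=64.3251, (K−S)⁺=0.0000, hold=4.9591 ⇒ V=4.9591 continue | (k=2,j=1): S=82.4200, (K−S)⁺=0.0000, hold=0.8834 ⇒ V=0.8834 continue | (k=2,j=2): S=105.6051, (K−S)⁺=0.0000, hold=0.0000 ⇒ V=0.0000 continue  boundary S*=-
step 1: (k=1,j=0): S=72.8126, (K−S)⁺=0.0000, hold=2.9985 ⇒ V=2.9985 continue | (k=1,j=1): S=93.2951, (K−S)⁺=0.0000, hold=0.4589 ⇒ V=0.4589 continue  boundary S*=-
step 0: (k=0,j=0): S=82.4200, (K−S)⁺=0.0000, hold=1.7771 ⇒ V=1.7771 continue  boundary S*=-

price = 1.7771
boundary = - - - - - 44.3509
tree:
1.7771
2.9985 0.4589
4.9591 0.8834 0.0000
7.9813 1.7004 0.0000 0.0000
12.3517 3.2730 0.0000 0.0000 0.0000
17.9791 6.3002 0.0000 0.0000 0.0000 0.0000
23.1489 12.1271 0.0000 0.0000 0.0000 0.0000 0.0000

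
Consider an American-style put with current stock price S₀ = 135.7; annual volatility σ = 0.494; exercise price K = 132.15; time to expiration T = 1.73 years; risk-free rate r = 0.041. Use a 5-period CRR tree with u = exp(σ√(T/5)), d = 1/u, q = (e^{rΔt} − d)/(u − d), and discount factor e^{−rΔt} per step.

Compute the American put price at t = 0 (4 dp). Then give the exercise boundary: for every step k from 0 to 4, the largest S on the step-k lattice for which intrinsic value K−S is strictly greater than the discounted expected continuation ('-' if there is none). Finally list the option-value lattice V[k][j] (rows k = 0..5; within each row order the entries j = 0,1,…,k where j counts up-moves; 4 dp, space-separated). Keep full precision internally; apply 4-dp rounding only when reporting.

price = 29.5048
boundary = - - - 56.7530 75.8902
tree:
29.5048
41.9690 15.3320
57.5655 24.3941 4.8341
75.3970 37.7749 8.9492 0.0000
89.7084 56.2598 16.5670 0.0000 0.0000
100.4109 75.3970 30.6695 0.0000 0.0000 0.0000

Δt=0.34600  u=1.33720  d=0.74783  q=0.45210  discount=0.98591
step 5 (expiry): payoffs max(K−S,0) = 100.4109 75.3970 30.6695 0.0000 0.0000 0.0000
step 4: (k=4,j=0): S=42.4416, (K−S)⁺=89.7084, hold=87.8470 ⇒ V=89.7084 exercise | (k=4,j=1): S=75.8902, (K−S)⁺=56.2598, hold=54.3984 ⇒ V=56.2598 exercise | (k=4,j=2): S=135.7000, (K−S)⁺=0.0000, hold=16.5670 ⇒ V=16.5670 continue | (k=4,j=3): S=242.6465, (K−S)⁺=0.0000, hold=0.0000 ⇒ V=0.0000 continue | (k=4,j=4): S=433.8785, (K−S)⁺=0.0000, hold=0.0000 ⇒ V=0.0000 continue  boundary S*=75.8902
step 3: (k=3,j=0): S=56.7530, (K−S)⁺=75.3970, hold=73.5356 ⇒ V=75.3970 exercise | (k=3,j=1): S=101.4805, (K−S)⁺=30.6695, hold=37.7749 ⇒ V=37.7749 continue | (k=3,j=2): S=181.4583, (K−S)⁺=0.0000, hold=8.9492 ⇒ V=8.9492 continue | (k=3,j=3): S=324.4674, (K−S)⁺=0.0000, hold=0.0000 ⇒ V=0.0000 continue  boundary S*=56.7530
step 2: (k=2,j=0): S=75.8902, (K−S)⁺=56.2598, hold=57.5655 ⇒ V=57.5655 continue | (k=2,j=1): S=135.7000, (K−S)⁺=0.0000, hold=24.3941 ⇒ V=24.3941 continue | (k=2,j=2): S=242.6465, (K−S)⁺=0.0000, hold=4.8341 ⇒ V=4.8341 continue  boundary S*=-
step 1: (k=1,j=0): S=101.4805, (K−S)⁺=30.6695, hold=41.9690 ⇒ V=41.9690 continue | (k=1,j=1): S=181.4583, (K−S)⁺=0.0000, hold=15.3320 ⇒ V=15.3320 continue  boundary S*=-
step 0: (k=0,j=0): S=135.7000, (K−S)⁺=0.0000, hold=29.5048 ⇒ V=29.5048 continue  boundary S*=-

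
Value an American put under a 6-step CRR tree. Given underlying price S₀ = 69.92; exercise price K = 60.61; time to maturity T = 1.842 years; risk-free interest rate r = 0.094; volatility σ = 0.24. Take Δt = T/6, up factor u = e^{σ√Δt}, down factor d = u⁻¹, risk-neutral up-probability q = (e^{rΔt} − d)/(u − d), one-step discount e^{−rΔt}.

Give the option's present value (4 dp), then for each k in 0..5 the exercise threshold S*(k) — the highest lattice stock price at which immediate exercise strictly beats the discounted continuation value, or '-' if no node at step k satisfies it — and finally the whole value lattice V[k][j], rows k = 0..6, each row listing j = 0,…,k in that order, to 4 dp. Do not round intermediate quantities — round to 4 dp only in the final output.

price = 2.1799
boundary = - - - 46.9187 41.0766 46.9187
tree:
2.1799
4.1517 0.8426
7.6758 1.7744 0.2010
13.6913 3.6478 0.4886 0.0000
19.5334 7.2497 1.1878 0.0000 0.0000
24.6481 13.6913 2.8872 0.0000 0.0000 0.0000
29.1259 19.5334 7.0182 0.0000 0.0000 0.0000 0.0000

Δt=0.30700, u=1.14223, d=0.87548, q=0.57657, disc=e^(-rΔt)=0.97155
k=6 terminal: V=max(K-S,0) → 29.1259 19.5334 7.0182 0.0000 0.0000 0.0000 0.0000
k=5: j=0 S=35.9619 intr=24.6481 cont=22.9240 V=24.6481[EX]; j=1 S=46.9187 intr=13.6913 cont=11.9672 V=13.6913[EX]; j=2 S=61.2139 intr=0.0000 cont=2.8872 V=2.8872[hold]; j=3 S=79.8644 intr=0.0000 cont=0.0000 V=0.0000[hold]; j=4 S=104.1973 intr=0.0000 cont=0.0000 V=0.0000[hold]; j=5 S=135.9440 intr=0.0000 cont=0.0000 V=0.0000[hold]  S*(5)=46.9187
k=4: j=0 S=41.0766 intr=19.5334 cont=17.8093 V=19.5334[EX]; j=1 S=53.5918 intr=7.0182 cont=7.2497 V=7.2497[hold]; j=2 S=69.9200 intr=0.0000 cont=1.1878 V=1.1878[hold]; j=3 S=91.2231 intr=0.0000 cont=0.0000 V=0.0000[hold]; j=4 S=119.0168 intr=0.0000 cont=0.0000 V=0.0000[hold]  S*(4)=41.0766
k=3: j=0 S=46.9187 intr=13.6913 cont=12.0968 V=13.6913[EX]; j=1 S=61.2139 intr=0.0000 cont=3.6478 V=3.6478[hold]; j=2 S=79.8644 intr=0.0000 cont=0.4886 V=0.4886[hold]; j=3 S=104.1973 intr=0.0000 cont=0.0000 V=0.0000[hold]  S*(3)=46.9187
k=2: j=0 S=53.5918 intr=7.0182 cont=7.6758 V=7.6758[hold]; j=1 S=69.9200 intr=0.0000 cont=1.7744 V=1.7744[hold]; j=2 S=91.2231 intr=0.0000 cont=0.2010 V=0.2010[hold]  S*(2)=-
k=1: j=0 S=61.2139 intr=0.0000 cont=4.1517 V=4.1517[hold]; j=1 S=79.8644 intr=0.0000 cont=0.8426 V=0.8426[hold]  S*(1)=-
k=0: j=0 S=69.9200 intr=0.0000 cont=2.1799 V=2.1799[hold]  S*(0)=-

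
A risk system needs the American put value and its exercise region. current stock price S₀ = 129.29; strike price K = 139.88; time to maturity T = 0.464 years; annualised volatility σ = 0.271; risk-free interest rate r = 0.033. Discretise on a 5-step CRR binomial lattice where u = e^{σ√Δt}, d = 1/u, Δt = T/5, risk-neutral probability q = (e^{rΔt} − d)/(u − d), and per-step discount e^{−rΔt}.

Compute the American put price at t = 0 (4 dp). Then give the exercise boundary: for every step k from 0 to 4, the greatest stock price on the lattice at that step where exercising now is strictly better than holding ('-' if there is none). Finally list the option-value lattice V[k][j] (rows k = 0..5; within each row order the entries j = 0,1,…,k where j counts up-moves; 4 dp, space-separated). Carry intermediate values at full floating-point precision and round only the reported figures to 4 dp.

params: Δt=0.09280 u=1.08606 d=0.92076 q=0.49793 e^(-rΔt)=0.99694
t_5 payoffs: 54.3144 38.9535 20.8348 0.0000 0.0000 0.0000
t_4: node(4,0) S=92.9292 payoff=46.9508 vs cont=46.5231 → 46.9508 [stop]  node(4,1) S=109.6121 payoff=30.2679 vs cont=29.8402 → 30.2679 [stop]  node(4,2) S=129.2900 payoff=10.5900 vs cont=10.4286 → 10.5900 [stop]  node(4,3) S=152.5005 payoff=0.0000 vs cont=0.0000 → 0.0000 [wait]  node(4,4) S=179.8778 payoff=0.0000 vs cont=0.0000 → 0.0000 [wait]  ⇒ S*(4)=129.2900
t_3: node(3,0) S=100.9265 payoff=38.9535 vs cont=38.5257 → 38.9535 [stop]  node(3,1) S=119.0452 payoff=20.8348 vs cont=20.4071 → 20.8348 [stop]  node(3,2) S=140.4165 payoff=0.0000 vs cont=5.3007 → 5.3007 [wait]  node(3,3) S=165.6245 payoff=0.0000 vs cont=0.0000 → 0.0000 [wait]  ⇒ S*(3)=119.0452
t_2: node(2,0) S=109.6121 payoff=30.2679 vs cont=29.8402 → 30.2679 [stop]  node(2,1) S=129.2900 payoff=10.5900 vs cont=13.0599 → 13.0599 [wait]  node(2,2) S=152.5005 payoff=0.0000 vs cont=2.6532 → 2.6532 [wait]  ⇒ S*(2)=109.6121
t_1: node(1,0) S=119.0452 payoff=20.8348 vs cont=21.6332 → 21.6332 [wait]  node(1,1) S=140.4165 payoff=0.0000 vs cont=7.8540 → 7.8540 [wait]  ⇒ S*(1)=-
t_0: node(0,0) S=129.2900 payoff=10.5900 vs cont=14.7270 → 14.7270 [wait]  ⇒ S*(0)=-

price = 14.7270
boundary = - - 109.6121 119.0452 129.2900
tree:
14.7270
21.6332 7.8540
30.2679 13.0599 2.6532
38.9535 20.8348 5.3007 0.0000
46.9508 30.2679 10.5900 0.0000 0.0000
54.3144 38.9535 20.8348 0.0000 0.0000 0.0000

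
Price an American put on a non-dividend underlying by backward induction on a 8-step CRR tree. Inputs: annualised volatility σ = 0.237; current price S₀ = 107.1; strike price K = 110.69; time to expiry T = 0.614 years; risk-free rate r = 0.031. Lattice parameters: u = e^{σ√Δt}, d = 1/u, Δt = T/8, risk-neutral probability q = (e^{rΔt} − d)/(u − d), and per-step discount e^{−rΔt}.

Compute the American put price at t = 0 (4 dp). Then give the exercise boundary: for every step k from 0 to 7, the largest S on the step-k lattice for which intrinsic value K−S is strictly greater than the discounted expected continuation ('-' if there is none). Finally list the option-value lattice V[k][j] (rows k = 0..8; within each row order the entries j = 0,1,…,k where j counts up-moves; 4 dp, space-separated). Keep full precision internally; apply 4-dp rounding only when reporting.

params: Δt=0.07675 u=1.06786 d=0.93645 q=0.50172 e^(-rΔt)=0.99762
t_8 payoffs: 47.3511 38.4629 28.3274 16.7697 3.5900 0.0000 0.0000 0.0000 0.0000
t_7: node(7,0) S=67.6371 payoff=43.0529 vs cont=42.7898 → 43.0529 [stop]  node(7,1) S=77.1285 payoff=33.5615 vs cont=33.2984 → 33.5615 [stop]  node(7,2) S=87.9518 payoff=22.7382 vs cont=22.4751 → 22.7382 [stop]  node(7,3) S=100.2939 payoff=10.3961 vs cont=10.1330 → 10.3961 [stop]  node(7,4) S=114.3680 payoff=0.0000 vs cont=1.7846 → 1.7846 [wait]  node(7,5) S=130.4170 payoff=0.0000 vs cont=0.0000 → 0.0000 [wait]  node(7,6) S=148.7181 payoff=0.0000 vs cont=0.0000 → 0.0000 [wait]  node(7,7) S=169.5875 payoff=0.0000 vs cont=0.0000 → 0.0000 [wait]  ⇒ S*(7)=100.2939
t_6: node(6,0) S=72.2271 payoff=38.4629 vs cont=38.1999 → 38.4629 [stop]  node(6,1) S=82.3626 payoff=28.3274 vs cont=28.0644 → 28.3274 [stop]  node(6,2) S=93.9203 payoff=16.7697 vs cont=16.5066 → 16.7697 [stop]  node(6,3) S=107.1000 payoff=3.5900 vs cont=6.0611 → 6.0611 [wait]  node(6,4) S=122.1291 payoff=0.0000 vs cont=0.8871 → 0.8871 [wait]  node(6,5) S=139.2673 payoff=0.0000 vs cont=0.0000 → 0.0000 [wait]  node(6,6) S=158.8104 payoff=0.0000 vs cont=0.0000 → 0.0000 [wait]  ⇒ S*(6)=93.9203
t_5: node(5,0) S=77.1285 payoff=33.5615 vs cont=33.2984 → 33.5615 [stop]  node(5,1) S=87.9518 payoff=22.7382 vs cont=22.4751 → 22.7382 [stop]  node(5,2) S=100.2939 payoff=10.3961 vs cont=11.3699 → 11.3699 [wait]  node(5,3) S=114.3680 payoff=0.0000 vs cont=3.4570 → 3.4570 [wait]  node(5,4) S=130.4170 payoff=0.0000 vs cont=0.4410 → 0.4410 [wait]  node(5,5) S=148.7181 payoff=0.0000 vs cont=0.0000 → 0.0000 [wait]  ⇒ S*(5)=87.9518
t_4: node(4,0) S=82.3626 payoff=28.3274 vs cont=28.0644 → 28.3274 [stop]  node(4,1) S=93.9203 payoff=16.7697 vs cont=16.9940 → 16.9940 [wait]  node(4,2) S=107.1000 payoff=3.5900 vs cont=7.3823 → 7.3823 [wait]  node(4,3) S=122.1291 payoff=0.0000 vs cont=1.9392 → 1.9392 [wait]  node(4,4) S=139.2673 payoff=0.0000 vs cont=0.2192 → 0.2192 [wait]  ⇒ S*(4)=82.3626
t_3: node(3,0) S=87.9518 payoff=22.7382 vs cont=22.5874 → 22.7382 [stop]  node(3,1) S=100.2939 payoff=10.3961 vs cont=12.1427 → 12.1427 [wait]  node(3,2) S=114.3680 payoff=0.0000 vs cont=4.6403 → 4.6403 [wait]  node(3,3) S=130.4170 payoff=0.0000 vs cont=1.0737 → 1.0737 [wait]  ⇒ S*(3)=87.9518
t_2: node(2,0) S=93.9203 payoff=16.7697 vs cont=17.3808 → 17.3808 [wait]  node(2,1) S=107.1000 payoff=3.5900 vs cont=8.3587 → 8.3587 [wait]  node(2,2) S=122.1291 payoff=0.0000 vs cont=2.8441 → 2.8441 [wait]  ⇒ S*(2)=-
t_1: node(1,0) S=100.2939 payoff=10.3961 vs cont=12.8237 → 12.8237 [wait]  node(1,1) S=114.3680 payoff=0.0000 vs cont=5.5786 → 5.5786 [wait]  ⇒ S*(1)=-
t_0: node(0,0) S=107.1000 payoff=3.5900 vs cont=9.1669 → 9.1669 [wait]  ⇒ S*(0)=-

price = 9.1669
boundary = - - - 87.9518 82.3626 87.9518 93.9203 100.2939
tree:
9.1669
12.8237 5.5786
17.3808 8.3587 2.8441
22.7382 12.1427 4.6403 1.0737
28.3274 16.9940 7.3823 1.9392 0.2192
33.5615 22.7382 11.3699 3.4570 0.4410 0.0000
38.4629 28.3274 16.7697 6.0611 0.8871 0.0000 0.0000
43.0529 33.5615 22.7382 10.3961 1.7846 0.0000 0.0000 0.0000
47.3511 38.4629 28.3274 16.7697 3.5900 0.0000 0.0000 0.0000 0.0000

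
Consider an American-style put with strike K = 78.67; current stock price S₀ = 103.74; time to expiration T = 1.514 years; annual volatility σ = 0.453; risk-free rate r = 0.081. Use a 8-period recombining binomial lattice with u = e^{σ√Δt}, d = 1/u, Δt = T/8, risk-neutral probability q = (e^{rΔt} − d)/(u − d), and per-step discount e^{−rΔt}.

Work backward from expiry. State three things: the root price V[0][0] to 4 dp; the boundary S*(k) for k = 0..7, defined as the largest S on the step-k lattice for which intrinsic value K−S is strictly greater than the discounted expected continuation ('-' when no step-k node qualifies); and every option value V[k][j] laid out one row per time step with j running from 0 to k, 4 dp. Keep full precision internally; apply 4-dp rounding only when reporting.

Δt=0.18925, u=1.21783, d=0.82113, q=0.48983, disc=e^(-rΔt)=0.98479
k=8 terminal: V=max(K-S,0) → 57.2282 46.8696 31.5067 8.7220 0.0000 0.0000 0.0000 0.0000 0.0000
k=7: j=0 S=26.1124 intr=52.5576 cont=51.3608 V=52.5576[EX]; j=1 S=38.7274 intr=39.9426 cont=38.7458 V=39.9426[EX]; j=2 S=57.4367 intr=21.2333 cont=20.0365 V=21.2333[EX]; j=3 S=85.1845 intr=0.0000 cont=4.3820 V=4.3820[hold]; j=4 S=126.3374 intr=0.0000 cont=0.0000 V=0.0000[hold]; j=5 S=187.3712 intr=0.0000 cont=0.0000 V=0.0000[hold]; j=6 S=277.8907 intr=0.0000 cont=0.0000 V=0.0000[hold]; j=7 S=412.1403 intr=0.0000 cont=0.0000 V=0.0000[hold]  S*(7)=57.4367
k=6: j=0 S=31.8004 intr=46.8696 cont=45.6728 V=46.8696[EX]; j=1 S=47.1633 intr=31.5067 cont=30.3100 V=31.5067[EX]; j=2 S=69.9480 intr=8.7220 cont=12.7815 V=12.7815[hold]; j=3 S=103.7400 intr=0.0000 cont=2.2016 V=2.2016[hold]; j=4 S=153.8570 intr=0.0000 cont=0.0000 V=0.0000[hold]; j=5 S=228.1857 intr=0.0000 cont=0.0000 V=0.0000[hold]; j=6 S=338.4228 intr=0.0000 cont=0.0000 V=0.0000[hold]  S*(6)=47.1633
k=5: j=0 S=38.7274 intr=39.9426 cont=38.7458 V=39.9426[EX]; j=1 S=57.4367 intr=21.2333 cont=21.9948 V=21.9948[hold]; j=2 S=85.1845 intr=0.0000 cont=7.4835 V=7.4835[hold]; j=3 S=126.3374 intr=0.0000 cont=1.1061 V=1.1061[hold]; j=4 S=187.3712 intr=0.0000 cont=0.0000 V=0.0000[hold]; j=5 S=277.8907 intr=0.0000 cont=0.0000 V=0.0000[hold]  S*(5)=38.7274
k=4: j=0 S=47.1633 intr=31.5067 cont=30.6773 V=31.5067[EX]; j=1 S=69.9480 intr=8.7220 cont=14.6602 V=14.6602[hold]; j=2 S=103.7400 intr=0.0000 cont=4.2933 V=4.2933[hold]; j=3 S=153.8570 intr=0.0000 cont=0.5557 V=0.5557[hold]; j=4 S=228.1857 intr=0.0000 cont=0.0000 V=0.0000[hold]  S*(4)=47.1633
k=3: j=0 S=57.4367 intr=21.2333 cont=22.9010 V=22.9010[hold]; j=1 S=85.1845 intr=0.0000 cont=9.4364 V=9.4364[hold]; j=2 S=126.3374 intr=0.0000 cont=2.4251 V=2.4251[hold]; j=3 S=187.3712 intr=0.0000 cont=0.2792 V=0.2792[hold]  S*(3)=-
k=2: j=0 S=69.9480 intr=8.7220 cont=16.0576 V=16.0576[hold]; j=1 S=103.7400 intr=0.0000 cont=5.9107 V=5.9107[hold]; j=2 S=153.8570 intr=0.0000 cont=1.3530 V=1.3530[hold]  S*(2)=-
k=1: j=0 S=85.1845 intr=0.0000 cont=10.9187 V=10.9187[hold]; j=1 S=126.3374 intr=0.0000 cont=3.6223 V=3.6223[hold]  S*(1)=-
k=0: j=0 S=103.7400 intr=0.0000 cont=7.2329 V=7.2329[hold]  S*(0)=-

price = 7.2329
boundary = - - - - 47.1633 38.7274 47.1633 57.4367
tree:
7.2329
10.9187 3.6223
16.0576 5.9107 1.3530
22.9010 9.4364 2.4251 0.2792
31.5067 14.6602 4.2933 0.5557 0.0000
39.9426 21.9948 7.4835 1.1061 0.0000 0.0000
46.8696 31.5067 12.7815 2.2016 0.0000 0.0000 0.0000
52.5576 39.9426 21.2333 4.3820 0.0000 0.0000 0.0000 0.0000
57.2282 46.8696 31.5067 8.7220 0.0000 0.0000 0.0000 0.0000 0.0000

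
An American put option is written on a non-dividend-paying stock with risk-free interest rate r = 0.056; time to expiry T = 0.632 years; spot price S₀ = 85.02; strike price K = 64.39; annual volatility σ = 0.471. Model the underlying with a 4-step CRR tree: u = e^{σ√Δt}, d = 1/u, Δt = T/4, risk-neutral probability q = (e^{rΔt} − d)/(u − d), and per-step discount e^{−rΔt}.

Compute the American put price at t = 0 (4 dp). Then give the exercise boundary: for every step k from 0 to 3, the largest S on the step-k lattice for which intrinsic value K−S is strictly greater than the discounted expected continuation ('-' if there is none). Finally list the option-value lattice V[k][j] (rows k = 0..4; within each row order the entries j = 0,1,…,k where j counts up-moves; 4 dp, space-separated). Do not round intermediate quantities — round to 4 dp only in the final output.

price = 3.3876
boundary = - - - 48.4838
tree:
3.3876
5.7811 0.8256
9.6987 1.5923 0.0000
15.9062 3.0713 0.0000 0.0000
24.1842 5.9238 0.0000 0.0000 0.0000

Δt=0.15800  u=1.20589  d=0.82926  q=0.47693  discount=0.99119
step 4 (expiry): payoffs max(K−S,0) = 24.1842 5.9238 0.0000 0.0000 0.0000
step 3: (k=3,j=0): S=48.4838, (K−S)⁺=15.9062, hold=15.3390 ⇒ V=15.9062 exercise | (k=3,j=1): S=70.5039, (K−S)⁺=0.0000, hold=3.0713 ⇒ V=3.0713 continue | (k=3,j=2): S=102.5249, (K−S)⁺=0.0000, hold=0.0000 ⇒ V=0.0000 continue | (k=3,j=3): S=149.0889, (K−S)⁺=0.0000, hold=0.0000 ⇒ V=0.0000 continue  boundary S*=48.4838
step 2: (k=2,j=0): S=58.4662, (K−S)⁺=5.9238, hold=9.6987 ⇒ V=9.6987 continue | (k=2,j=1): S=85.0200, (K−S)⁺=0.0000, hold=1.5923 ⇒ V=1.5923 continue | (k=2,j=2): S=123.6338, (K−S)⁺=0.0000, hold=0.0000 ⇒ V=0.0000 continue  boundary S*=-
step 1: (k=1,j=0): S=70.5039, (K−S)⁺=0.0000, hold=5.7811 ⇒ V=5.7811 continue | (k=1,j=1): S=102.5249, (K−S)⁺=0.0000, hold=0.8256 ⇒ V=0.8256 continue  boundary S*=-
step 0: (k=0,j=0): S=85.0200, (K−S)⁺=0.0000, hold=3.3876 ⇒ V=3.3876 continue  boundary S*=-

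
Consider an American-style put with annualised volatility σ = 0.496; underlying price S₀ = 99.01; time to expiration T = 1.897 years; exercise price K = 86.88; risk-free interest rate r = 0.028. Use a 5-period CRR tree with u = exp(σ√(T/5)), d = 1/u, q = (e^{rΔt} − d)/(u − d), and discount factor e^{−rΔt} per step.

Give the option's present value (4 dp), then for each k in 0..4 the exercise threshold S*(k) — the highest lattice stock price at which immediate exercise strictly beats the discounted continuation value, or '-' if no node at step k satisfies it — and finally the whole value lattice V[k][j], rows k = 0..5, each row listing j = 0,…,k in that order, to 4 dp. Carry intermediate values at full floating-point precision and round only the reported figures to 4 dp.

price = 18.0051
boundary = - - - 39.5941 53.7420
tree:
18.0051
25.7212 8.6766
35.6020 13.8402 2.3524
47.2859 21.6783 4.2564 0.0000
57.7092 33.1380 7.7015 0.0000 0.0000
65.3886 47.2859 13.9349 0.0000 0.0000 0.0000

Δt=0.37940  u=1.35732  d=0.73674  q=0.44142  discount=0.98943
step 5 (expiry): payoffs max(K−S,0) = 65.3886 47.2859 13.9349 0.0000 0.0000 0.0000
step 4: (k=4,j=0): S=29.1708, (K−S)⁺=57.7092, hold=56.7912 ⇒ V=57.7092 exercise | (k=4,j=1): S=53.7420, (K−S)⁺=33.1380, hold=32.2200 ⇒ V=33.1380 exercise | (k=4,j=2): S=99.0100, (K−S)⁺=0.0000, hold=7.7015 ⇒ V=7.7015 continue | (k=4,j=3): S=182.4083, (K−S)⁺=0.0000, hold=0.0000 ⇒ V=0.0000 continue | (k=4,j=4): S=336.0549, (K−S)⁺=0.0000, hold=0.0000 ⇒ V=0.0000 continue  boundary S*=53.7420
step 3: (k=3,j=0): S=39.5941, (K−S)⁺=47.2859, hold=46.3678 ⇒ V=47.2859 exercise | (k=3,j=1): S=72.9451, (K−S)⁺=13.9349, hold=21.6783 ⇒ V=21.6783 continue | (k=3,j=2): S=134.3884, (K−S)⁺=0.0000, hold=4.2564 ⇒ V=4.2564 continue | (k=3,j=3): S=247.5868, (K−S)⁺=0.0000, hold=0.0000 ⇒ V=0.0000 continue  boundary S*=39.5941
step 2: (k=2,j=0): S=53.7420, (K−S)⁺=33.1380, hold=35.6020 ⇒ V=35.6020 continue | (k=2,j=1): S=99.0100, (K−S)⁺=0.0000, hold=13.8402 ⇒ V=13.8402 continue | (k=2,j=2): S=182.4083, (K−S)⁺=0.0000, hold=2.3524 ⇒ V=2.3524 continue  boundary S*=-
step 1: (k=1,j=0): S=72.9451, (K−S)⁺=13.9349, hold=25.7212 ⇒ V=25.7212 continue | (k=1,j=1): S=134.3884, (K−S)⁺=0.0000, hold=8.6766 ⇒ V=8.6766 continue  boundary S*=-
step 0: (k=0,j=0): S=99.0100, (K−S)⁺=0.0000, hold=18.0051 ⇒ V=18.0051 continue  boundary S*=-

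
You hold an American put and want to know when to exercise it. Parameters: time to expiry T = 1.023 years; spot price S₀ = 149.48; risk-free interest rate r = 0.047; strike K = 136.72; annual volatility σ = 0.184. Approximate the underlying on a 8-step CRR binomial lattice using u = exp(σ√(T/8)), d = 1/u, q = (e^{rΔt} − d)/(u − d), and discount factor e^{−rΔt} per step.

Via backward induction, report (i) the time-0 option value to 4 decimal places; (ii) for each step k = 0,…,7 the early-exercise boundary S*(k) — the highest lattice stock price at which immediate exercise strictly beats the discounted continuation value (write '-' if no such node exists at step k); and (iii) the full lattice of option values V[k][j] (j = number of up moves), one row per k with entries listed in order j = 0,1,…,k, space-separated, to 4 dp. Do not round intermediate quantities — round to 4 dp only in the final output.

price = 3.9229
boundary = - - - - 114.8896 107.5735 114.8896 122.7033
tree:
3.9229
6.3116 1.8437
9.8790 3.2114 0.6486
14.9686 5.4659 1.2434 0.1271
21.8304 9.0378 2.3521 0.2717 0.0000
29.1465 14.3983 4.3743 0.5808 0.0000 0.0000
35.9968 21.8304 7.9538 1.2414 0.0000 0.0000 0.0000
42.4108 29.1465 14.0167 2.6534 0.0000 0.0000 0.0000 0.0000
48.4164 35.9968 21.8304 5.6715 0.0000 0.0000 0.0000 0.0000 0.0000

Δt=0.12787  u=1.06801  d=0.93632  q=0.52933  discount=0.99401
step 8 (expiry): payoffs max(K−S,0) = 48.4164 35.9968 21.8304 5.6715 0.0000 0.0000 0.0000 0.0000 0.0000
step 7: (k=7,j=0): S=94.3092, (K−S)⁺=42.4108, hold=41.5916 ⇒ V=42.4108 exercise | (k=7,j=1): S=107.5735, (K−S)⁺=29.1465, hold=28.3273 ⇒ V=29.1465 exercise | (k=7,j=2): S=122.7033, (K−S)⁺=14.0167, hold=13.1974 ⇒ V=14.0167 exercise | (k=7,j=3): S=139.9612, (K−S)⁺=0.0000, hold=2.6534 ⇒ V=2.6534 continue | (k=7,j=4): S=159.6462, (K−S)⁺=0.0000, hold=0.0000 ⇒ V=0.0000 continue | (k=7,j=5): S=182.0999, (K−S)⁺=0.0000, hold=0.0000 ⇒ V=0.0000 continue | (k=7,j=6): S=207.7117, (K−S)⁺=0.0000, hold=0.0000 ⇒ V=0.0000 continue | (k=7,j=7): S=236.9257, (K−S)⁺=0.0000, hold=0.0000 ⇒ V=0.0000 continue  boundary S*=122.7033
step 6: (k=6,j=0): S=100.7232, (K−S)⁺=35.9968, hold=35.1775 ⇒ V=35.9968 exercise | (k=6,j=1): S=114.8896, (K−S)⁺=21.8304, hold=21.0111 ⇒ V=21.8304 exercise | (k=6,j=2): S=131.0485, (K−S)⁺=5.6715, hold=7.9538 ⇒ V=7.9538 continue | (k=6,j=3): S=149.4800, (K−S)⁺=0.0000, hold=1.2414 ⇒ V=1.2414 continue | (k=6,j=4): S=170.5039, (K−S)⁺=0.0000, hold=0.0000 ⇒ V=0.0000 continue | (k=6,j=5): S=194.4847, (K−S)⁺=0.0000, hold=0.0000 ⇒ V=0.0000 continue | (k=6,j=6): S=221.8383, (K−S)⁺=0.0000, hold=0.0000 ⇒ V=0.0000 continue  boundary S*=114.8896
step 5: (k=5,j=0): S=107.5735, (K−S)⁺=29.1465, hold=28.3273 ⇒ V=29.1465 exercise | (k=5,j=1): S=122.7033, (K−S)⁺=14.0167, hold=14.3983 ⇒ V=14.3983 continue | (k=5,j=2): S=139.9612, (K−S)⁺=0.0000, hold=4.3743 ⇒ V=4.3743 continue | (k=5,j=3): S=159.6462, (K−S)⁺=0.0000, hold=0.5808 ⇒ V=0.5808 continue | (k=5,j=4): S=182.0999, (K−S)⁺=0.0000, hold=0.0000 ⇒ V=0.0000 continue | (k=5,j=5): S=207.7117, (K−S)⁺=0.0000, hold=0.0000 ⇒ V=0.0000 continue  boundary S*=107.5735
step 4: (k=4,j=0): S=114.8896, (K−S)⁺=21.8304, hold=21.2119 ⇒ V=21.8304 exercise | (k=4,j=1): S=131.0485, (K−S)⁺=5.6715, hold=9.0378 ⇒ V=9.0378 continue | (k=4,j=2): S=149.4800, (K−S)⁺=0.0000, hold=2.3521 ⇒ V=2.3521 continue | (k=4,j=3): S=170.5039, (K−S)⁺=0.0000, hold=0.2717 ⇒ V=0.2717 continue | (k=4,j=4): S=194.4847, (K−S)⁺=0.0000, hold=0.0000 ⇒ V=0.0000 continue  boundary S*=114.8896
step 3: (k=3,j=0): S=122.7033, (K−S)⁺=14.0167, hold=14.9686 ⇒ V=14.9686 continue | (k=3,j=1): S=139.9612, (K−S)⁺=0.0000, hold=5.4659 ⇒ V=5.4659 continue | (k=3,j=2): S=159.6462, (K−S)⁺=0.0000, hold=1.2434 ⇒ V=1.2434 continue | (k=3,j=3): S=182.0999, (K−S)⁺=0.0000, hold=0.1271 ⇒ V=0.1271 continue  boundary S*=-
step 2: (k=2,j=0): S=131.0485, (K−S)⁺=5.6715, hold=9.8790 ⇒ V=9.8790 continue | (k=2,j=1): S=149.4800, (K−S)⁺=0.0000, hold=3.2114 ⇒ V=3.2114 continue | (k=2,j=2): S=170.5039, (K−S)⁺=0.0000, hold=0.6486 ⇒ V=0.6486 continue  boundary S*=-
step 1: (k=1,j=0): S=139.9612, (K−S)⁺=0.0000, hold=6.3116 ⇒ V=6.3116 continue | (k=1,j=1): S=159.6462, (K−S)⁺=0.0000, hold=1.8437 ⇒ V=1.8437 continue  boundary S*=-
step 0: (k=0,j=0): S=149.4800, (K−S)⁺=0.0000, hold=3.9229 ⇒ V=3.9229 continue  boundary S*=-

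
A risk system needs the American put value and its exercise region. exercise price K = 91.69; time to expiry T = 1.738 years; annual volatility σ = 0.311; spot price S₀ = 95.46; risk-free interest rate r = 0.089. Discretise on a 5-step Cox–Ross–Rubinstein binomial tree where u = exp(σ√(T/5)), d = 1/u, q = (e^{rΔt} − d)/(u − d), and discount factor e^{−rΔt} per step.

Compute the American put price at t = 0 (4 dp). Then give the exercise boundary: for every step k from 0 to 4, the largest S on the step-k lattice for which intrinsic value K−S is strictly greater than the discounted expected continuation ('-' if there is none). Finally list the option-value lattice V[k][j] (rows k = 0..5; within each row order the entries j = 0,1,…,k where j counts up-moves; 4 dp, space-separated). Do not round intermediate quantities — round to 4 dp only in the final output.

Δt=0.34760  u=1.20124  d=0.83247  q=0.53949  discount=0.96954
step 5 (expiry): payoffs max(K−S,0) = 53.5251 36.6185 12.2224 0.0000 0.0000 0.0000
step 4: (k=4,j=0): S=45.8454, (K−S)⁺=45.8446, hold=43.0515 ⇒ V=45.8446 exercise | (k=4,j=1): S=66.1544, (K−S)⁺=25.5356, hold=22.7425 ⇒ V=25.5356 exercise | (k=4,j=2): S=95.4600, (K−S)⁺=0.0000, hold=5.4571 ⇒ V=5.4571 continue | (k=4,j=3): S=137.7477, (K−S)⁺=0.0000, hold=0.0000 ⇒ V=0.0000 continue | (k=4,j=4): S=198.7683, (K−S)⁺=0.0000, hold=0.0000 ⇒ V=0.0000 continue  boundary S*=66.1544
step 3: (k=3,j=0): S=55.0715, (K−S)⁺=36.6185, hold=33.8253 ⇒ V=36.6185 exercise | (k=3,j=1): S=79.4676, (K−S)⁺=12.2224, hold=14.2556 ⇒ V=14.2556 continue | (k=3,j=2): S=114.6708, (K−S)⁺=0.0000, hold=2.4365 ⇒ V=2.4365 continue | (k=3,j=3): S=165.4687, (K−S)⁺=0.0000, hold=0.0000 ⇒ V=0.0000 continue  boundary S*=55.0715
step 2: (k=2,j=0): S=66.1544, (K−S)⁺=25.5356, hold=23.8059 ⇒ V=25.5356 exercise | (k=2,j=1): S=95.4600, (K−S)⁺=0.0000, hold=7.6393 ⇒ V=7.6393 continue | (k=2,j=2): S=137.7477, (K−S)⁺=0.0000, hold=1.0879 ⇒ V=1.0879 continue  boundary S*=66.1544
step 1: (k=1,j=0): S=79.4676, (K−S)⁺=12.2224, hold=15.3970 ⇒ V=15.3970 continue | (k=1,j=1): S=114.6708, (K−S)⁺=0.0000, hold=3.9798 ⇒ V=3.9798 continue  boundary S*=-
step 0: (k=0,j=0): S=95.4600, (K−S)⁺=0.0000, hold=8.9561 ⇒ V=8.9561 continue  boundary S*=-

price = 8.9561
boundary = - - 66.1544 55.0715 66.1544
tree:
8.9561
15.3970 3.9798
25.5356 7.6393 1.0879
36.6185 14.2556 2.4365 0.0000
45.8446 25.5356 5.4571 0.0000 0.0000
53.5251 36.6185 12.2224 0.0000 0.0000 0.0000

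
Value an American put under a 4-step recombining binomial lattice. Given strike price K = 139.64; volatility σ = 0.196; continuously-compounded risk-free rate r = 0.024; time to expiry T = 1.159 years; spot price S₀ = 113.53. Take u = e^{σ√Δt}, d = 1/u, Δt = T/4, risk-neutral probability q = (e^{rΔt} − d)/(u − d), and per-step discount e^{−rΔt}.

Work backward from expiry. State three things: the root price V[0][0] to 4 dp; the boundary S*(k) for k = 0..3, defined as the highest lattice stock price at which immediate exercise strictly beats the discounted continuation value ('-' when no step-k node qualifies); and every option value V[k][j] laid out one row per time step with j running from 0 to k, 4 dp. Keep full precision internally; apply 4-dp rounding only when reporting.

params: Δt=0.28975 u=1.11127 d=0.89987 q=0.50666 e^(-rΔt)=0.99307
t_4 payoffs: 65.1956 47.7070 26.1100 0.0000 0.0000
t_3: node(3,0) S=82.7278 payoff=56.9122 vs cont=55.9445 → 56.9122 [stop]  node(3,1) S=102.1624 payoff=37.4776 vs cont=36.5099 → 37.4776 [stop]  node(3,2) S=126.1625 payoff=13.4775 vs cont=12.7919 → 13.4775 [stop]  node(3,3) S=155.8008 payoff=0.0000 vs cont=0.0000 → 0.0000 [wait]  ⇒ S*(3)=126.1625
t_2: node(2,0) S=91.9330 payoff=47.7070 vs cont=46.7393 → 47.7070 [stop]  node(2,1) S=113.5300 payoff=26.1100 vs cont=25.1423 → 26.1100 [stop]  node(2,2) S=140.2006 payoff=0.0000 vs cont=6.6029 → 6.6029 [wait]  ⇒ S*(2)=113.5300
t_1: node(1,0) S=102.1624 payoff=37.4776 vs cont=36.5099 → 37.4776 [stop]  node(1,1) S=126.1625 payoff=13.4775 vs cont=16.1141 → 16.1141 [wait]  ⇒ S*(1)=102.1624
t_0: node(0,0) S=113.5300 payoff=26.1100 vs cont=26.4689 → 26.4689 [wait]  ⇒ S*(0)=-

price = 26.4689
boundary = - 102.1624 113.5300 126.1625
tree:
26.4689
37.4776 16.1141
47.7070 26.1100 6.6029
56.9122 37.4776 13.4775 0.0000
65.1956 47.7070 26.1100 0.0000 0.0000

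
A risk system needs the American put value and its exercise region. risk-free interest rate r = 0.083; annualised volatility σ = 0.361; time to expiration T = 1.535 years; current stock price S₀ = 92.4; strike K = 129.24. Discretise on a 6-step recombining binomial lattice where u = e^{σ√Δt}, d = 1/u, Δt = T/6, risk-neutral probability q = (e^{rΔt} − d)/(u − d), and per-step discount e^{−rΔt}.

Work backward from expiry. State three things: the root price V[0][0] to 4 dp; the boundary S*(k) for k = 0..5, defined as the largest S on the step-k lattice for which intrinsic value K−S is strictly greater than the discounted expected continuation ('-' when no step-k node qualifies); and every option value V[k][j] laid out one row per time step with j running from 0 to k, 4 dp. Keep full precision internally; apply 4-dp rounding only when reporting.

price = 36.9092
boundary = - 76.9790 92.4000 76.9790 92.4000 110.9102
tree:
36.9092
52.2610 23.8752
65.1082 36.8400 12.5625
75.8114 52.2610 21.9560 4.1679
84.7283 65.1082 36.8400 8.7405 0.0000
92.1570 75.8114 52.2610 18.3298 0.0000 0.0000
98.3459 84.7283 65.1082 36.8400 0.0000 0.0000 0.0000

Δt=0.25583  u=1.20033  d=0.83311  q=0.51292  discount=0.97899
step 6 (expiry): payoffs max(K−S,0) = 98.3459 84.7283 65.1082 36.8400 0.0000 0.0000 0.0000
step 5: (k=5,j=0): S=37.0830, (K−S)⁺=92.1570, hold=89.4416 ⇒ V=92.1570 exercise | (k=5,j=1): S=53.4286, (K−S)⁺=75.8114, hold=73.0960 ⇒ V=75.8114 exercise | (k=5,j=2): S=76.9790, (K−S)⁺=52.2610, hold=49.5456 ⇒ V=52.2610 exercise | (k=5,j=3): S=110.9102, (K−S)⁺=18.3298, hold=17.5670 ⇒ V=18.3298 exercise | (k=5,j=4): S=159.7976, (K−S)⁺=0.0000, hold=0.0000 ⇒ V=0.0000 continue | (k=5,j=5): S=230.2338, (K−S)⁺=0.0000, hold=0.0000 ⇒ V=0.0000 continue  boundary S*=110.9102
step 4: (k=4,j=0): S=44.5117, (K−S)⁺=84.7283, hold=82.0129 ⇒ V=84.7283 exercise | (k=4,j=1): S=64.1318, (K−S)⁺=65.1082, hold=62.3929 ⇒ V=65.1082 exercise | (k=4,j=2): S=92.4000, (K−S)⁺=36.8400, hold=34.1246 ⇒ V=36.8400 exercise | (k=4,j=3): S=133.1284, (K−S)⁺=0.0000, hold=8.7405 ⇒ V=8.7405 continue | (k=4,j=4): S=191.8093, (K−S)⁺=0.0000, hold=0.0000 ⇒ V=0.0000 continue  boundary S*=92.4000
step 3: (k=3,j=0): S=53.4286, (K−S)⁺=75.8114, hold=73.0960 ⇒ V=75.8114 exercise | (k=3,j=1): S=76.9790, (K−S)⁺=52.2610, hold=49.5456 ⇒ V=52.2610 exercise | (k=3,j=2): S=110.9102, (K−S)⁺=18.3298, hold=21.9560 ⇒ V=21.9560 continue | (k=3,j=3): S=159.7976, (K−S)⁺=0.0000, hold=4.1679 ⇒ V=4.1679 continue  boundary S*=76.9790
step 2: (k=2,j=0): S=64.1318, (K−S)⁺=65.1082, hold=62.3929 ⇒ V=65.1082 exercise | (k=2,j=1): S=92.4000, (K−S)⁺=36.8400, hold=35.9455 ⇒ V=36.8400 exercise | (k=2,j=2): S=133.1284, (K−S)⁺=0.0000, hold=12.5625 ⇒ V=12.5625 continue  boundary S*=92.4000
step 1: (k=1,j=0): S=76.9790, (K−S)⁺=52.2610, hold=49.5456 ⇒ V=52.2610 exercise | (k=1,j=1): S=110.9102, (K−S)⁺=18.3298, hold=23.8752 ⇒ V=23.8752 continue  boundary S*=76.9790
step 0: (k=0,j=0): S=92.4000, (K−S)⁺=36.8400, hold=36.9092 ⇒ V=36.9092 continue  boundary S*=-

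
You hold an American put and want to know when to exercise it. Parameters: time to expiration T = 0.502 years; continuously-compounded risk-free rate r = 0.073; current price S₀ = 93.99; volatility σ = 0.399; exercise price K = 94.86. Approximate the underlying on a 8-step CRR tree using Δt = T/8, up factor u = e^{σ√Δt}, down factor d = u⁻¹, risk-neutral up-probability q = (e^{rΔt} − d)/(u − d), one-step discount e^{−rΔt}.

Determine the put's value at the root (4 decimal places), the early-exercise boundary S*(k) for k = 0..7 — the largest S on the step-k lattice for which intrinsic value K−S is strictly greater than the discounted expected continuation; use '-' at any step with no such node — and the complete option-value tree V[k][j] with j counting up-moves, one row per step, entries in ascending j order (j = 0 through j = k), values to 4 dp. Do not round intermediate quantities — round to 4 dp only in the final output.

price = 9.4829
boundary = - - - 69.6401 63.0162 69.6401 76.9603 85.0500
tree:
9.4829
13.5973 5.4222
18.8699 8.4070 2.4629
25.2199 12.6420 4.2148 0.7195
31.8438 18.2950 7.0593 1.3858 0.0543
37.8377 25.2199 11.4822 2.6654 0.1086 0.0000
43.2615 31.8438 17.8997 5.1180 0.2173 0.0000 0.0000
48.1694 37.8377 25.2199 9.8100 0.4348 0.0000 0.0000 0.0000
52.6104 43.2615 31.8438 17.8997 0.8700 0.0000 0.0000 0.0000 0.0000

Δt=0.06275  u=1.10511  d=0.90488  q=0.49796  discount=0.99543
step 8 (expiry): payoffs max(K−S,0) = 52.6104 43.2615 31.8438 17.8997 0.8700 0.0000 0.0000 0.0000 0.0000
step 7: (k=7,j=0): S=46.6906, (K−S)⁺=48.1694, hold=47.7358 ⇒ V=48.1694 exercise | (k=7,j=1): S=57.0223, (K−S)⁺=37.8377, hold=37.4042 ⇒ V=37.8377 exercise | (k=7,j=2): S=69.6401, (K−S)⁺=25.2199, hold=24.7864 ⇒ V=25.2199 exercise | (k=7,j=3): S=85.0500, (K−S)⁺=9.8100, hold=9.3765 ⇒ V=9.8100 exercise | (k=7,j=4): S=103.8697, (K−S)⁺=0.0000, hold=0.4348 ⇒ V=0.4348 continue | (k=7,j=5): S=126.8539, (K−S)⁺=0.0000, hold=0.0000 ⇒ V=0.0000 continue | (k=7,j=6): S=154.9240, (K−S)⁺=0.0000, hold=0.0000 ⇒ V=0.0000 continue | (k=7,j=7): S=189.2055, (K−S)⁺=0.0000, hold=0.0000 ⇒ V=0.0000 continue  boundary S*=85.0500
step 6: (k=6,j=0): S=51.5985, (K−S)⁺=43.2615, hold=42.8280 ⇒ V=43.2615 exercise | (k=6,j=1): S=63.0162, (K−S)⁺=31.8438, hold=31.4103 ⇒ V=31.8438 exercise | (k=6,j=2): S=76.9603, (K−S)⁺=17.8997, hold=17.4662 ⇒ V=17.8997 exercise | (k=6,j=3): S=93.9900, (K−S)⁺=0.8700, hold=5.1180 ⇒ V=5.1180 continue | (k=6,j=4): S=114.7880, (K−S)⁺=0.0000, hold=0.2173 ⇒ V=0.2173 continue | (k=6,j=5): S=140.1882, (K−S)⁺=0.0000, hold=0.0000 ⇒ V=0.0000 continue | (k=6,j=6): S=171.2089, (K−S)⁺=0.0000, hold=0.0000 ⇒ V=0.0000 continue  boundary S*=76.9603
step 5: (k=5,j=0): S=57.0223, (K−S)⁺=37.8377, hold=37.4042 ⇒ V=37.8377 exercise | (k=5,j=1): S=69.6401, (K−S)⁺=25.2199, hold=24.7864 ⇒ V=25.2199 exercise | (k=5,j=2): S=85.0500, (K−S)⁺=9.8100, hold=11.4822 ⇒ V=11.4822 continue | (k=5,j=3): S=103.8697, (K−S)⁺=0.0000, hold=2.6654 ⇒ V=2.6654 continue | (k=5,j=4): S=126.8539, (K−S)⁺=0.0000, hold=0.1086 ⇒ V=0.1086 continue | (k=5,j=5): S=154.9240, (K−S)⁺=0.0000, hold=0.0000 ⇒ V=0.0000 continue  boundary S*=69.6401
step 4: (k=4,j=0): S=63.0162, (K−S)⁺=31.8438, hold=31.4103 ⇒ V=31.8438 exercise | (k=4,j=1): S=76.9603, (K−S)⁺=17.8997, hold=18.2950 ⇒ V=18.2950 continue | (k=4,j=2): S=93.9900, (K−S)⁺=0.8700, hold=7.0593 ⇒ V=7.0593 continue | (k=4,j=3): S=114.7880, (K−S)⁺=0.0000, hold=1.3858 ⇒ V=1.3858 continue | (k=4,j=4): S=140.1882, (K−S)⁺=0.0000, hold=0.0543 ⇒ V=0.0543 continue  boundary S*=63.0162
step 3: (k=3,j=0): S=69.6401, (K−S)⁺=25.2199, hold=24.9823 ⇒ V=25.2199 exercise | (k=3,j=1): S=85.0500, (K−S)⁺=9.8100, hold=12.6420 ⇒ V=12.6420 continue | (k=3,j=2): S=103.8697, (K−S)⁺=0.0000, hold=4.2148 ⇒ V=4.2148 continue | (k=3,j=3): S=126.8539, (K−S)⁺=0.0000, hold=0.7195 ⇒ V=0.7195 continue  boundary S*=69.6401
step 2: (k=2,j=0): S=76.9603, (K−S)⁺=17.8997, hold=18.8699 ⇒ V=18.8699 continue | (k=2,j=1): S=93.9900, (K−S)⁺=0.8700, hold=8.4070 ⇒ V=8.4070 continue | (k=2,j=2): S=114.7880, (K−S)⁺=0.0000, hold=2.4629 ⇒ V=2.4629 continue  boundary S*=-
step 1: (k=1,j=0): S=85.0500, (K−S)⁺=9.8100, hold=13.5973 ⇒ V=13.5973 continue | (k=1,j=1): S=103.8697, (K−S)⁺=0.0000, hold=5.4222 ⇒ V=5.4222 continue  boundary S*=-
step 0: (k=0,j=0): S=93.9900, (K−S)⁺=0.8700, hold=9.4829 ⇒ V=9.4829 continue  boundary S*=-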